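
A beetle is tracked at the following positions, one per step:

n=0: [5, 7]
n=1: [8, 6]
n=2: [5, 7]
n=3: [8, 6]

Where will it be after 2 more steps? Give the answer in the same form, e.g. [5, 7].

Consecutive displacements [+3, -1], [-3, +1], [+3, -1] scale by a factor of -1 each step.
step 4: [8, 6] + [-3, +1] → [5, 7]
step 5: [5, 7] + [+3, -1] → [8, 6]

[8, 6]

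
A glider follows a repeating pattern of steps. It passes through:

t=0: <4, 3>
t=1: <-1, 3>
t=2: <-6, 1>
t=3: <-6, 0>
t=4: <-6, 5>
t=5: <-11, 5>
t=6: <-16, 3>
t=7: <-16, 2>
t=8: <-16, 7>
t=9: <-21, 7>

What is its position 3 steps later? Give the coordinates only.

<-26, 9>

The moves between consecutive positions are <-5, +0>, <-5, -2>, <+0, -1>, <+0, +5>, <-5, +0>, <-5, -2>, <+0, -1>, <+0, +5>, <-5, +0>; they repeat the 4-cycle [<-5, +0>, <-5, -2>, <+0, -1>, <+0, +5>].
step 10: apply <-5, -2> → <-26, 5>
step 11: apply <+0, -1> → <-26, 4>
step 12: apply <+0, +5> → <-26, 9>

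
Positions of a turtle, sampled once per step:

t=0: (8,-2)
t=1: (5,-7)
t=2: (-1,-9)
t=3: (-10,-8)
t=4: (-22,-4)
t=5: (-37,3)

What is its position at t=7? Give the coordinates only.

Taking differences between consecutive positions: (-3,-5), (-6,-2), (-9,+1), (-12,+4), (-15,+7). These grow by (-3,+3) each step.
step 6: (-37,3) + (-18,+10) → (-55,13)
step 7: (-55,13) + (-21,+13) → (-76,26)

(-76,26)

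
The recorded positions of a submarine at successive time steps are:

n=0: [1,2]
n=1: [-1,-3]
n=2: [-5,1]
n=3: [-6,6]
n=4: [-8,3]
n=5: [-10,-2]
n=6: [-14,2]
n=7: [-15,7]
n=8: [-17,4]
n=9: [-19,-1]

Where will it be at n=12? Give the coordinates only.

Differencing gives [-2,-5], [-4,+4], [-1,+5], [-2,-3], [-2,-5], [-4,+4], [-1,+5], [-2,-3], [-2,-5]. This is the pattern [-2,-5], [-4,+4], [-1,+5], [-2,-3] repeated.
step 10: apply [-4,+4] → [-23,3]
step 11: apply [-1,+5] → [-24,8]
step 12: apply [-2,-3] → [-26,5]

[-26,5]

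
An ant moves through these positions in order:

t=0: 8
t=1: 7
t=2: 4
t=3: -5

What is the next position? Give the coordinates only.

The jumps are -1, -3, -9 — a geometric progression with ratio 3.
step 4: -5 − 27 → -32

-32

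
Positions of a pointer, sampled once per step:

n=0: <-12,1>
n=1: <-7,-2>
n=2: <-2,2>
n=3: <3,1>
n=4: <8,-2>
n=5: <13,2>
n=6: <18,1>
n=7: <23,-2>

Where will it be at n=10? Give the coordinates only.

The first coordinate changes by +5 each step, so at step 10 it is -12 + 10·(5) = 38.
The second coordinate repeats the cycle [1, -2, 2] with period 3; step 10 mod 3 = 1, giving -2.

<38,-2>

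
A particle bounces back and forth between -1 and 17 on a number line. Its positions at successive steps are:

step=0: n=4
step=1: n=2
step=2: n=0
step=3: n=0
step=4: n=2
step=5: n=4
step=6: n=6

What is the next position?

The value reflects between -1 and 17, moving 2 per step.
  step 7: 6 → 8

n=8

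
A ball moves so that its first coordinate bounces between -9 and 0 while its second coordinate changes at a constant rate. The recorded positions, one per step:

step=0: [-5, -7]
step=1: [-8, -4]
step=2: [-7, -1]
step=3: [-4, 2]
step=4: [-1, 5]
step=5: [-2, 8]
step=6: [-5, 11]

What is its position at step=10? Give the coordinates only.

The first coordinate reflects between -9 and 0, moving 3 per step.
  step 7: -5 → -8
  step 8: -8 → -7
  step 9: -7 → -4
  step 10: -4 → -1
The second coordinate changes by +3 each step: at step 10 it is 23.

[-1, 23]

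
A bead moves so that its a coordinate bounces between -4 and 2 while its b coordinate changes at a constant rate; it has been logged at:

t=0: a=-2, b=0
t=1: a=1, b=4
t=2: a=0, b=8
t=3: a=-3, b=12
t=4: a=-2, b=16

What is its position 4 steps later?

The a coordinate reflects between -4 and 2, moving 3 per step.
  step 5: -2 → 1
  step 6: 1 → 0
  step 7: 0 → -3
  step 8: -3 → -2
The b coordinate changes by +4 each step: at step 8 it is 32.

a=-2, b=32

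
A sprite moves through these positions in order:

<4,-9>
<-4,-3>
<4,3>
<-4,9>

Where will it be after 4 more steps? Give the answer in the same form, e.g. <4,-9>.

First: cycles through 4, -4 every 2 steps. Step 7 lands at position 1 of the cycle → -4.
Second: linear, +6 per step → 33 at step 7.

<-4,33>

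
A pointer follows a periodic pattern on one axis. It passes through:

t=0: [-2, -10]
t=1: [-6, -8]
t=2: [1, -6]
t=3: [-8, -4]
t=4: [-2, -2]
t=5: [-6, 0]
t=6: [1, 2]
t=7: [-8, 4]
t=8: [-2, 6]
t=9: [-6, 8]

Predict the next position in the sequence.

First: cycles through -2, -6, 1, -8 every 4 steps. Step 10 lands at position 2 of the cycle → 1.
Second: linear, +2 per step → 10 at step 10.

[1, 10]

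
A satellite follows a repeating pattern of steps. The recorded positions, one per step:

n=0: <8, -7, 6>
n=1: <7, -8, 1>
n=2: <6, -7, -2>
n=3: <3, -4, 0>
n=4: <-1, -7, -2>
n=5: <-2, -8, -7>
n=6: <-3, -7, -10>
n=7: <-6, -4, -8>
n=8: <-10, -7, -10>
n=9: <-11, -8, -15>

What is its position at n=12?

Differencing gives <-1, -1, -5>, <-1, +1, -3>, <-3, +3, +2>, <-4, -3, -2>, <-1, -1, -5>, <-1, +1, -3>, <-3, +3, +2>, <-4, -3, -2>, <-1, -1, -5>. This is the pattern <-1, -1, -5>, <-1, +1, -3>, <-3, +3, +2>, <-4, -3, -2> repeated.
step 10: apply <-1, +1, -3> → <-12, -7, -18>
step 11: apply <-3, +3, +2> → <-15, -4, -16>
step 12: apply <-4, -3, -2> → <-19, -7, -18>

<-19, -7, -18>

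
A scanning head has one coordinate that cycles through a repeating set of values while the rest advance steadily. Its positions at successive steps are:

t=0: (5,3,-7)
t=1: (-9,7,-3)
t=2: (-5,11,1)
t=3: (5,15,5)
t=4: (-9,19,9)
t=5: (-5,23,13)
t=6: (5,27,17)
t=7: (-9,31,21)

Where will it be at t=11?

(-5,47,37)

First: cycles through 5, -9, -5 every 3 steps. Step 11 lands at position 2 of the cycle → -5.
Second: linear, +4 per step → 47 at step 11.
Third: linear, +4 per step → 37 at step 11.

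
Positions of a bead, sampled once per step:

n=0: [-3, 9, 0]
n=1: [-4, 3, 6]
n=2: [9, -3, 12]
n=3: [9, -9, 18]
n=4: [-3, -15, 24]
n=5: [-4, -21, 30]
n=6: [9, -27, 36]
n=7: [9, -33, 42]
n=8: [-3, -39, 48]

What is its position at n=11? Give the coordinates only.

[9, -57, 66]

The first coordinate repeats the cycle [-3, -4, 9, 9] with period 4; step 11 mod 4 = 3, giving 9.
The second coordinate changes by -6 each step, so at step 11 it is 9 + 11·(-6) = -57.
The third coordinate changes by +6 each step, so at step 11 it is 0 + 11·(6) = 66.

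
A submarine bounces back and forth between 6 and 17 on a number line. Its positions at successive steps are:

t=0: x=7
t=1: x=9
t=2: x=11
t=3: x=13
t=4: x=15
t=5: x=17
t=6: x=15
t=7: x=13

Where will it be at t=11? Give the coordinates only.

x=7

The value reflects between 6 and 17, moving 2 per step.
  step 8: 13 → 11
  step 9: 11 → 9
  step 10: 9 → 7
  step 11: 7 → 7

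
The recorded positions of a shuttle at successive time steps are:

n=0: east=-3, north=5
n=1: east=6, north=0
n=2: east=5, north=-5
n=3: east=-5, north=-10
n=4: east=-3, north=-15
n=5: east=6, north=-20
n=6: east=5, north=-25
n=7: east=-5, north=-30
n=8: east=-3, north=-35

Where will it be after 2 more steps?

The east coordinate repeats the cycle [-3, 6, 5, -5] with period 4; step 10 mod 4 = 2, giving 5.
The north coordinate changes by -5 each step, so at step 10 it is 5 + 10·(-5) = -45.

east=5, north=-45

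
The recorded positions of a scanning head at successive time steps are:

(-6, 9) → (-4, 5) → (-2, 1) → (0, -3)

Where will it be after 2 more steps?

Constant displacement of (+2, -4) per step.
step 4: (0, -3) + (+2, -4) → (2, -7)
step 5: (2, -7) + (+2, -4) → (4, -11)

(4, -11)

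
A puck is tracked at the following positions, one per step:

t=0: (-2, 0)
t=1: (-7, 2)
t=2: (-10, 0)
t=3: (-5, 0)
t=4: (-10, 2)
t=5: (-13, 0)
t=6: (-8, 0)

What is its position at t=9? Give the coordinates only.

(-11, 0)

Differencing gives (-5, +2), (-3, -2), (+5, +0), (-5, +2), (-3, -2), (+5, +0). This is the pattern (-5, +2), (-3, -2), (+5, +0) repeated.
step 7: apply (-5, +2) → (-13, 2)
step 8: apply (-3, -2) → (-16, 0)
step 9: apply (+5, +0) → (-11, 0)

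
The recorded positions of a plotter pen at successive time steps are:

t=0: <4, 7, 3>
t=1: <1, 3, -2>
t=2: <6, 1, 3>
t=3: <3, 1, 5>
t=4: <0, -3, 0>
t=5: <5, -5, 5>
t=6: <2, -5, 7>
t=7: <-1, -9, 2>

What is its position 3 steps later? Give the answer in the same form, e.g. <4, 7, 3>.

<-2, -15, 4>

Differencing gives <-3, -4, -5>, <+5, -2, +5>, <-3, +0, +2>, <-3, -4, -5>, <+5, -2, +5>, <-3, +0, +2>, <-3, -4, -5>. This is the pattern <-3, -4, -5>, <+5, -2, +5>, <-3, +0, +2> repeated.
step 8: apply <+5, -2, +5> → <4, -11, 7>
step 9: apply <-3, +0, +2> → <1, -11, 9>
step 10: apply <-3, -4, -5> → <-2, -15, 4>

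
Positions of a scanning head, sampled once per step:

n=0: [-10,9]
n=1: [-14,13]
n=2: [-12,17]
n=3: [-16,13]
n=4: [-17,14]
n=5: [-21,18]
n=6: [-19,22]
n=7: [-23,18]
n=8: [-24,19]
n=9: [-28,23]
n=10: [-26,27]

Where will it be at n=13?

Differencing gives [-4,+4], [+2,+4], [-4,-4], [-1,+1], [-4,+4], [+2,+4], [-4,-4], [-1,+1], [-4,+4], [+2,+4]. This is the pattern [-4,+4], [+2,+4], [-4,-4], [-1,+1] repeated.
step 11: apply [-4,-4] → [-30,23]
step 12: apply [-1,+1] → [-31,24]
step 13: apply [-4,+4] → [-35,28]

[-35,28]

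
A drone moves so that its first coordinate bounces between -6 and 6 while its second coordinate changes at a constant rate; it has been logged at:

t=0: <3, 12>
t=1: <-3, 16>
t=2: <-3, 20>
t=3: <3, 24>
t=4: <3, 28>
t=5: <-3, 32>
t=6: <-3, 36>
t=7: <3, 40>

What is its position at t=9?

The first coordinate reflects between -6 and 6, moving 6 per step.
  step 8: 3 → 3
  step 9: 3 → -3
The second coordinate changes by +4 each step: at step 9 it is 48.

<-3, 48>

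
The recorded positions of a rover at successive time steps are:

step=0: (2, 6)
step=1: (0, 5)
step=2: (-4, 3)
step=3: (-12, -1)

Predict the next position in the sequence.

(-28, -9)

Consecutive displacements (-2, -1), (-4, -2), (-8, -4) scale by a factor of 2 each step.
step 4: (-12, -1) + (-16, -8) → (-28, -9)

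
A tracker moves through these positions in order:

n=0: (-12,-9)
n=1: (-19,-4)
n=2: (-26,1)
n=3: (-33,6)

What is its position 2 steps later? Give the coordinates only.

The position changes by (-7,+5) every step.
step 4: (-33,6) + (-7,+5) → (-40,11)
step 5: (-40,11) + (-7,+5) → (-47,16)

(-47,16)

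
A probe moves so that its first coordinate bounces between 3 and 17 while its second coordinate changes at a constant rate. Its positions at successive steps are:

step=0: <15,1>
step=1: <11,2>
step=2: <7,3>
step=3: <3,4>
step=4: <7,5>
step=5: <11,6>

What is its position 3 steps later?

The first coordinate travels 4 per step and bounces off the walls at 3 and 17.
  step 6: 11 → 15
  step 7: 15 → 15
  step 8: 15 → 11
The second coordinate changes by +1 each step: at step 8 it is 9.

<11,9>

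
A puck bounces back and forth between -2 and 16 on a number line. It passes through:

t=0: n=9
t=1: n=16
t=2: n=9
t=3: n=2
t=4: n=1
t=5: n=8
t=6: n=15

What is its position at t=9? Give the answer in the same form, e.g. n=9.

n=0

The value reflects between -2 and 16, moving 7 per step.
  step 7: 15 → 10
  step 8: 10 → 3
  step 9: 3 → 0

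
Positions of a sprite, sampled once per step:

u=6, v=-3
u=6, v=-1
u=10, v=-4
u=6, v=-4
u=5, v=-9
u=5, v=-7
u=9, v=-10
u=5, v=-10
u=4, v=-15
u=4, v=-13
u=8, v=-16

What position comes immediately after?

Step-to-step displacements: (+0, +2), (+4, -3), (-4, +0), (-1, -5), (+0, +2), (+4, -3), (-4, +0), (-1, -5), (+0, +2), (+4, -3) — a repeating cycle of length 4.
step 11: apply (-4, +0) → u=4, v=-16

u=4, v=-16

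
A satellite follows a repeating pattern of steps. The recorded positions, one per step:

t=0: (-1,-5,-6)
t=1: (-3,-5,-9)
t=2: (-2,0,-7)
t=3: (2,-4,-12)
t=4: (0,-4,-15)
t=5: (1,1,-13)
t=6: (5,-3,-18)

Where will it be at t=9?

(8,-2,-24)

Differencing gives (-2,+0,-3), (+1,+5,+2), (+4,-4,-5), (-2,+0,-3), (+1,+5,+2), (+4,-4,-5). This is the pattern (-2,+0,-3), (+1,+5,+2), (+4,-4,-5) repeated.
step 7: apply (-2,+0,-3) → (3,-3,-21)
step 8: apply (+1,+5,+2) → (4,2,-19)
step 9: apply (+4,-4,-5) → (8,-2,-24)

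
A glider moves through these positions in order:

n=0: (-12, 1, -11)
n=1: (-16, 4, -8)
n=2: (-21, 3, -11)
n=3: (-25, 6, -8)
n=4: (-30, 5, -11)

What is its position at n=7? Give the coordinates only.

(-43, 10, -8)

Step-to-step displacements: (-4, +3, +3), (-5, -1, -3), (-4, +3, +3), (-5, -1, -3) — a repeating cycle of length 2.
step 5: apply (-4, +3, +3) → (-34, 8, -8)
step 6: apply (-5, -1, -3) → (-39, 7, -11)
step 7: apply (-4, +3, +3) → (-43, 10, -8)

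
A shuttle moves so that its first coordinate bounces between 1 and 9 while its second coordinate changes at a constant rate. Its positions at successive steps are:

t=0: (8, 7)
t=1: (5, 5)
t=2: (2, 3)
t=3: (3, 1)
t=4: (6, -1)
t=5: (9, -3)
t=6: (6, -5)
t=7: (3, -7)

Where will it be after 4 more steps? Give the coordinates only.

(7, -15)

The first coordinate travels 3 per step and bounces off the walls at 1 and 9.
  step 8: 3 → 2
  step 9: 2 → 5
  step 10: 5 → 8
  step 11: 8 → 7
The second coordinate changes by -2 each step: at step 11 it is -15.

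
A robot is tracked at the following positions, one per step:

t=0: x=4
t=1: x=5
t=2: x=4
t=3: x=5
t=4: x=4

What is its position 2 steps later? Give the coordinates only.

Step-to-step displacements: +1, -1, +1, -1; each is -1× the previous.
step 5: 4 + 1 → x=5
step 6: 5 − 1 → x=4

x=4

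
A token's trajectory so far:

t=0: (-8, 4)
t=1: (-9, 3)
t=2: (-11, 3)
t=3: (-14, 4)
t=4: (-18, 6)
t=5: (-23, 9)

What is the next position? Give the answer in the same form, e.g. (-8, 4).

Taking differences between consecutive positions: (-1, -1), (-2, +0), (-3, +1), (-4, +2), (-5, +3). These grow by (-1, +1) each step.
step 6: (-23, 9) + (-6, +4) → (-29, 13)

(-29, 13)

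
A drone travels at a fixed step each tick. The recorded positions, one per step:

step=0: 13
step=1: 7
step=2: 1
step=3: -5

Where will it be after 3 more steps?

Constant displacement of -6 per step.
step 4: -5 − 6 → -11
step 5: -11 − 6 → -17
step 6: -17 − 6 → -23

-23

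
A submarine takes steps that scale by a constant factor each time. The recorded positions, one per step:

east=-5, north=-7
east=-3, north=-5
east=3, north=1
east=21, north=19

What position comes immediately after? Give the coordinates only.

east=75, north=73

Consecutive displacements (+2, +2), (+6, +6), (+18, +18) scale by a factor of 3 each step.
step 4: east=21, north=19 + (+54, +54) → east=75, north=73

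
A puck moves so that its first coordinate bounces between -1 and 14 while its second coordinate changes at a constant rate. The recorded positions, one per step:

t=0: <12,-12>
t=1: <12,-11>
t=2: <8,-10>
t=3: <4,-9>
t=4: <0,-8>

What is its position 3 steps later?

The first coordinate travels 4 per step and bounces off the walls at -1 and 14.
  step 5: 0 → 2
  step 6: 2 → 6
  step 7: 6 → 10
The second coordinate changes by +1 each step: at step 7 it is -5.

<10,-5>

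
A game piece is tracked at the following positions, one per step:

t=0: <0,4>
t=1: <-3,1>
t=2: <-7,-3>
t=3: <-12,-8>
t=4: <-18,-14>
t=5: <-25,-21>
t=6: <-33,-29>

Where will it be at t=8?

First differences are <-3,-3>, <-4,-4>, <-5,-5>, <-6,-6>, <-7,-7>, <-8,-8>; their common second difference is <-1,-1> (constant acceleration).
step 7: <-33,-29> + <-9,-9> → <-42,-38>
step 8: <-42,-38> + <-10,-10> → <-52,-48>

<-52,-48>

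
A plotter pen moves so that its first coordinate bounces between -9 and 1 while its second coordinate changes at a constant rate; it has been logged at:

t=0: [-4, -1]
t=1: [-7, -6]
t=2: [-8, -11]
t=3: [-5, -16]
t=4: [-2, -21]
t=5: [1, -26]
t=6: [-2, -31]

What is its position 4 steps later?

The first coordinate reflects between -9 and 1, moving 3 per step.
  step 7: -2 → -5
  step 8: -5 → -8
  step 9: -8 → -7
  step 10: -7 → -4
The second coordinate changes by -5 each step: at step 10 it is -51.

[-4, -51]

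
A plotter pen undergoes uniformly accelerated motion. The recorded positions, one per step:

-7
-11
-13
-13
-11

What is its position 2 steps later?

Successive displacements: -4, -2, +0, +2 — each changes by +2.
step 5: -11 + 4 → -7
step 6: -7 + 6 → -1

-1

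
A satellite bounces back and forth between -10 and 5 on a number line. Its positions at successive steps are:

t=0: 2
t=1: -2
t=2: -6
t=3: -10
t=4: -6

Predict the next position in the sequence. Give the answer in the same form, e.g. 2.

-2

The value travels 4 per step and bounces off the walls at -10 and 5.
  step 5: -6 → -2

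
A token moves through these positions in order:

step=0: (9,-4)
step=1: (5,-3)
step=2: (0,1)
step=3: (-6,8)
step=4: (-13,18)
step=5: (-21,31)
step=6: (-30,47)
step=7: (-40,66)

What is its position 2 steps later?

(-63,113)

First differences are (-4,+1), (-5,+4), (-6,+7), (-7,+10), (-8,+13), (-9,+16), (-10,+19); their common second difference is (-1,+3) (constant acceleration).
step 8: (-40,66) + (-11,+22) → (-51,88)
step 9: (-51,88) + (-12,+25) → (-63,113)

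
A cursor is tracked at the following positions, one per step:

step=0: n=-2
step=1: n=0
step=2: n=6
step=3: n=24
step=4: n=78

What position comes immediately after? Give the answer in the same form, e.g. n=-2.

n=240

The jumps are +2, +6, +18, +54 — a geometric progression with ratio 3.
step 5: 78 + 162 → n=240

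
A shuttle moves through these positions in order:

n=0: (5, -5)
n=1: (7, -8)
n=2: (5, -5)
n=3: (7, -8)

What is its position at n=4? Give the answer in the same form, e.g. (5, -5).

The jumps are (+2, -3), (-2, +3), (+2, -3) — a geometric progression with ratio -1.
step 4: (7, -8) + (-2, +3) → (5, -5)

(5, -5)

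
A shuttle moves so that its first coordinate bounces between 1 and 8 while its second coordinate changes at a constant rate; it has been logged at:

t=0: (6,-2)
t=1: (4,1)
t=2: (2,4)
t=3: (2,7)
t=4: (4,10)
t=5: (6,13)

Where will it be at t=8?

(4,22)

The first coordinate travels 2 per step and bounces off the walls at 1 and 8.
  step 6: 6 → 8
  step 7: 8 → 6
  step 8: 6 → 4
The second coordinate changes by +3 each step: at step 8 it is 22.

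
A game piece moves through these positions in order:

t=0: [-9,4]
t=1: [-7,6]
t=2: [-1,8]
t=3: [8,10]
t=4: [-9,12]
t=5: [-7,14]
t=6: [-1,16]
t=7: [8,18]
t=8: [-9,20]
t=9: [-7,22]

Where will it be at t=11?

[8,26]

The first coordinate repeats the cycle [-9, -7, -1, 8] with period 4; step 11 mod 4 = 3, giving 8.
The second coordinate changes by +2 each step, so at step 11 it is 4 + 11·(2) = 26.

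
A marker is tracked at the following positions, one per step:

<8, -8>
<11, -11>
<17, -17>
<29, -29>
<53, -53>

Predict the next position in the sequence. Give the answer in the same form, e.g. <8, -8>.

Step-to-step displacements: <+3, -3>, <+6, -6>, <+12, -12>, <+24, -24>; each is 2× the previous.
step 5: <53, -53> + <+48, -48> → <101, -101>

<101, -101>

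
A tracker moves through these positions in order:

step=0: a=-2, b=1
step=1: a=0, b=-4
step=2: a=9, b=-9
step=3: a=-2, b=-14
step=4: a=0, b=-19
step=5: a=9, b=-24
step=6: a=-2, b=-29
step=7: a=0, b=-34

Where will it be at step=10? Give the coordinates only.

A: cycles through -2, 0, 9 every 3 steps. Step 10 lands at position 1 of the cycle → 0.
B: linear, -5 per step → -49 at step 10.

a=0, b=-49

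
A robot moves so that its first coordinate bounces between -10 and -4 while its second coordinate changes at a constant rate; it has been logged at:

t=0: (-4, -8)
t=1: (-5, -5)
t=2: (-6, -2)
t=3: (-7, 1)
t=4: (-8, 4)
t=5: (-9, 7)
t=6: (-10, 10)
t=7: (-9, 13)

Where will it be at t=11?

(-5, 25)

The first coordinate reflects between -10 and -4, moving 1 per step.
  step 8: -9 → -8
  step 9: -8 → -7
  step 10: -7 → -6
  step 11: -6 → -5
The second coordinate changes by +3 each step: at step 11 it is 25.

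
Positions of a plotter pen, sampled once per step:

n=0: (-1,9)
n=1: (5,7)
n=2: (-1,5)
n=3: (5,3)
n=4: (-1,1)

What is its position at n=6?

The first coordinate repeats the cycle [-1, 5] with period 2; step 6 mod 2 = 0, giving -1.
The second coordinate changes by -2 each step, so at step 6 it is 9 + 6·(-2) = -3.

(-1,-3)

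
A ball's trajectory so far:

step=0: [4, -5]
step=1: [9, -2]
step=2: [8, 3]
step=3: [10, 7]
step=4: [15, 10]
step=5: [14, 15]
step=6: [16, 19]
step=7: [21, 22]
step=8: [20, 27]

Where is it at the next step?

[22, 31]

Step-to-step displacements: [+5, +3], [-1, +5], [+2, +4], [+5, +3], [-1, +5], [+2, +4], [+5, +3], [-1, +5] — a repeating cycle of length 3.
step 9: apply [+2, +4] → [22, 31]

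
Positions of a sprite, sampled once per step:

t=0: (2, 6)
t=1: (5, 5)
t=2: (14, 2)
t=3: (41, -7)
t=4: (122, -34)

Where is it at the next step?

(365, -115)

The jumps are (+3, -1), (+9, -3), (+27, -9), (+81, -27) — a geometric progression with ratio 3.
step 5: (122, -34) + (+243, -81) → (365, -115)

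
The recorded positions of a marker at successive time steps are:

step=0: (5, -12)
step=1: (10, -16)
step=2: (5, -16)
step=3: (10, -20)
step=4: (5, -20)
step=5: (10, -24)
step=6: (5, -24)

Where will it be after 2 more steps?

Differencing gives (+5, -4), (-5, +0), (+5, -4), (-5, +0), (+5, -4), (-5, +0). This is the pattern (+5, -4), (-5, +0) repeated.
step 7: apply (+5, -4) → (10, -28)
step 8: apply (-5, +0) → (5, -28)

(5, -28)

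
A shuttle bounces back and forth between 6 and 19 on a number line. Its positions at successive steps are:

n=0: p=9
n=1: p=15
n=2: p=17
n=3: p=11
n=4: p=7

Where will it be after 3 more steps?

p=13

The value reflects between 6 and 19, moving 6 per step.
  step 5: 7 → 13
  step 6: 13 → 19
  step 7: 19 → 13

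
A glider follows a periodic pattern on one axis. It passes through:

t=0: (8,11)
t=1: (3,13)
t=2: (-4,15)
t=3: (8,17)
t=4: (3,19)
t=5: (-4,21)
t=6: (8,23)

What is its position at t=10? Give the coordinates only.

The first coordinate repeats the cycle [8, 3, -4] with period 3; step 10 mod 3 = 1, giving 3.
The second coordinate changes by +2 each step, so at step 10 it is 11 + 10·(2) = 31.

(3,31)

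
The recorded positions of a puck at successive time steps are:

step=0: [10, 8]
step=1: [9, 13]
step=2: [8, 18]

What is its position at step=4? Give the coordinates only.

[6, 28]

Each step adds [-1, +5] to the position.
step 3: [8, 18] + [-1, +5] → [7, 23]
step 4: [7, 23] + [-1, +5] → [6, 28]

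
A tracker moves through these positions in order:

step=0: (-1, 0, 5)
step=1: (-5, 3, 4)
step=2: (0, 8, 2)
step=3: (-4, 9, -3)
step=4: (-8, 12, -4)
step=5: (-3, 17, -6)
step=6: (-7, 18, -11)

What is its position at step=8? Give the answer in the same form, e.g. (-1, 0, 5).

(-6, 26, -14)

The moves between consecutive positions are (-4, +3, -1), (+5, +5, -2), (-4, +1, -5), (-4, +3, -1), (+5, +5, -2), (-4, +1, -5); they repeat the 3-cycle [(-4, +3, -1), (+5, +5, -2), (-4, +1, -5)].
step 7: apply (-4, +3, -1) → (-11, 21, -12)
step 8: apply (+5, +5, -2) → (-6, 26, -14)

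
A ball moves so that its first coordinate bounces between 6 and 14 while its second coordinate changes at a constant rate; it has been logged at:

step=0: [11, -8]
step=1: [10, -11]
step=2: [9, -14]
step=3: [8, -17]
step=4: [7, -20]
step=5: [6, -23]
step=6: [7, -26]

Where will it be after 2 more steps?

The first coordinate travels 1 per step and bounces off the walls at 6 and 14.
  step 7: 7 → 8
  step 8: 8 → 9
The second coordinate changes by -3 each step: at step 8 it is -32.

[9, -32]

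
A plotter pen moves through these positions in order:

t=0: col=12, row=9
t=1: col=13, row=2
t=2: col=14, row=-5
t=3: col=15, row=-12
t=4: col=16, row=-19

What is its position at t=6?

col=18, row=-33

The position changes by (+1, -7) every step.
step 5: col=16, row=-19 + (+1, -7) → col=17, row=-26
step 6: col=17, row=-26 + (+1, -7) → col=18, row=-33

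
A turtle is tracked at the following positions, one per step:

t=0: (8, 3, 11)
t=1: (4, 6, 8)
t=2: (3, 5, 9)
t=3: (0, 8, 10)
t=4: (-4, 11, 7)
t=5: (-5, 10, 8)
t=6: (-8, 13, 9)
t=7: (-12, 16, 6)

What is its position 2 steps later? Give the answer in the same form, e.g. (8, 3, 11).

Differencing gives (-4, +3, -3), (-1, -1, +1), (-3, +3, +1), (-4, +3, -3), (-1, -1, +1), (-3, +3, +1), (-4, +3, -3). This is the pattern (-4, +3, -3), (-1, -1, +1), (-3, +3, +1) repeated.
step 8: apply (-1, -1, +1) → (-13, 15, 7)
step 9: apply (-3, +3, +1) → (-16, 18, 8)

(-16, 18, 8)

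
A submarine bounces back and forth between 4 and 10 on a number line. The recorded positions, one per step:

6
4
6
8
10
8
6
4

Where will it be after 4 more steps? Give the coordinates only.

The value travels 2 per step and bounces off the walls at 4 and 10.
  step 8: 4 → 6
  step 9: 6 → 8
  step 10: 8 → 10
  step 11: 10 → 8

8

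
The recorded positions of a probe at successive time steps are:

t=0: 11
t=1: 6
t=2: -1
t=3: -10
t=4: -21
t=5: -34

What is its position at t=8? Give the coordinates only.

-85

Successive displacements: -5, -7, -9, -11, -13 — each changes by -2.
step 6: -34 − 15 → -49
step 7: -49 − 17 → -66
step 8: -66 − 19 → -85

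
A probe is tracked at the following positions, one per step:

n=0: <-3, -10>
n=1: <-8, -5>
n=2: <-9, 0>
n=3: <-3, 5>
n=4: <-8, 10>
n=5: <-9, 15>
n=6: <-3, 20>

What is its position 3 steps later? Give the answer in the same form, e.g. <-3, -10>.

The first coordinate repeats the cycle [-3, -8, -9] with period 3; step 9 mod 3 = 0, giving -3.
The second coordinate changes by +5 each step, so at step 9 it is -10 + 9·(5) = 35.

<-3, 35>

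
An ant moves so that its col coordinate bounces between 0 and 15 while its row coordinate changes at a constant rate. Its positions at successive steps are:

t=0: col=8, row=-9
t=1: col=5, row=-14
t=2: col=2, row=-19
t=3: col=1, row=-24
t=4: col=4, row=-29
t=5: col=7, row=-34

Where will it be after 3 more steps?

The col coordinate travels 3 per step and bounces off the walls at 0 and 15.
  step 6: 7 → 10
  step 7: 10 → 13
  step 8: 13 → 14
The row coordinate changes by -5 each step: at step 8 it is -49.

col=14, row=-49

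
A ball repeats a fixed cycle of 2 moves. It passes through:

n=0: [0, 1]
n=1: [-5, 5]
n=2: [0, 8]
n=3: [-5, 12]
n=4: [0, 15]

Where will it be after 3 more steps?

[-5, 26]

Step-to-step displacements: [-5, +4], [+5, +3], [-5, +4], [+5, +3] — a repeating cycle of length 2.
step 5: apply [-5, +4] → [-5, 19]
step 6: apply [+5, +3] → [0, 22]
step 7: apply [-5, +4] → [-5, 26]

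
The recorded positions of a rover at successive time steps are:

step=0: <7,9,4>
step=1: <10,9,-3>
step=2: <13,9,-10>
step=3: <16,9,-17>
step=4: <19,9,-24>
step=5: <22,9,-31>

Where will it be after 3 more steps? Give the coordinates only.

<31,9,-52>

Constant displacement of <+3,+0,-7> per step.
step 6: <22,9,-31> + <+3,+0,-7> → <25,9,-38>
step 7: <25,9,-38> + <+3,+0,-7> → <28,9,-45>
step 8: <28,9,-45> + <+3,+0,-7> → <31,9,-52>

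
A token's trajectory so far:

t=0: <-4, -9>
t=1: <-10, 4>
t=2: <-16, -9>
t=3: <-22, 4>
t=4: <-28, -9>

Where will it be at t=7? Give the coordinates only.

The first coordinate changes by -6 each step, so at step 7 it is -4 + 7·(-6) = -46.
The second coordinate repeats the cycle [-9, 4] with period 2; step 7 mod 2 = 1, giving 4.

<-46, 4>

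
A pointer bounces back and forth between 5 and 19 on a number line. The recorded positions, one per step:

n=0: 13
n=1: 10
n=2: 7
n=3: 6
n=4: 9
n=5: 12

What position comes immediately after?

15

The value reflects between 5 and 19, moving 3 per step.
  step 6: 12 → 15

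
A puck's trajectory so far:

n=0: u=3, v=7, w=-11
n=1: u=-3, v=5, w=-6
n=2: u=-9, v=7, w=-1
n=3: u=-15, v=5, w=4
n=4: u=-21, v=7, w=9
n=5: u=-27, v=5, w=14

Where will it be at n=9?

u=-51, v=5, w=34

U: linear, -6 per step → -51 at step 9.
V: cycles through 7, 5 every 2 steps. Step 9 lands at position 1 of the cycle → 5.
W: linear, +5 per step → 34 at step 9.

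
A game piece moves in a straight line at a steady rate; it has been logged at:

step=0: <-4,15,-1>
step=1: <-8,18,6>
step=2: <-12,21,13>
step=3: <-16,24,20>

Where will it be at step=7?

<-32,36,48>

Each step adds <-4,+3,+7> to the position.
step 4: <-16,24,20> + <-4,+3,+7> → <-20,27,27>
step 5: <-20,27,27> + <-4,+3,+7> → <-24,30,34>
step 6: <-24,30,34> + <-4,+3,+7> → <-28,33,41>
step 7: <-28,33,41> + <-4,+3,+7> → <-32,36,48>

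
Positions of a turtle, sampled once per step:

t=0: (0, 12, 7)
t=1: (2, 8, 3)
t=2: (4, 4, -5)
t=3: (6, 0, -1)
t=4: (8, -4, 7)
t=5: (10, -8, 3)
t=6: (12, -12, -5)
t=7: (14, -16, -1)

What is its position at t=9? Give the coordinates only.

(18, -24, 3)

The first coordinate changes by +2 each step, so at step 9 it is 0 + 9·(2) = 18.
The second coordinate changes by -4 each step, so at step 9 it is 12 + 9·(-4) = -24.
The third coordinate repeats the cycle [7, 3, -5, -1] with period 4; step 9 mod 4 = 1, giving 3.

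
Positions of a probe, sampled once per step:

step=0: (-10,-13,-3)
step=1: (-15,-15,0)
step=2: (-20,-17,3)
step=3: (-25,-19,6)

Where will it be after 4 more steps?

The position changes by (-5,-2,+3) every step.
step 4: (-25,-19,6) + (-5,-2,+3) → (-30,-21,9)
step 5: (-30,-21,9) + (-5,-2,+3) → (-35,-23,12)
step 6: (-35,-23,12) + (-5,-2,+3) → (-40,-25,15)
step 7: (-40,-25,15) + (-5,-2,+3) → (-45,-27,18)

(-45,-27,18)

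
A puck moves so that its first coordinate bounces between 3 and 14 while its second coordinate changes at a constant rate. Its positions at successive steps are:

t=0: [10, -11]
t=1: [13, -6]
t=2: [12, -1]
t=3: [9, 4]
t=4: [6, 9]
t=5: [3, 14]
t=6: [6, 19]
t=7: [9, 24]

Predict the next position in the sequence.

[12, 29]

The first coordinate travels 3 per step and bounces off the walls at 3 and 14.
  step 8: 9 → 12
The second coordinate changes by +5 each step: at step 8 it is 29.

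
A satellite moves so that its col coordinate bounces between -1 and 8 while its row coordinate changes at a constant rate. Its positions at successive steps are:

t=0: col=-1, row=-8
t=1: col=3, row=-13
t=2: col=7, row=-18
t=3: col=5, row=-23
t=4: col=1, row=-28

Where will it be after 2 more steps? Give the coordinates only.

col=5, row=-38

The col coordinate travels 4 per step and bounces off the walls at -1 and 8.
  step 5: 1 → 1
  step 6: 1 → 5
The row coordinate changes by -5 each step: at step 6 it is -38.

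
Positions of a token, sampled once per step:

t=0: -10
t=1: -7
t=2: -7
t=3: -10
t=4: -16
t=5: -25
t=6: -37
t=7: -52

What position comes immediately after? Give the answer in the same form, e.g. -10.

-70

Successive displacements: +3, +0, -3, -6, -9, -12, -15 — each changes by -3.
step 8: -52 − 18 → -70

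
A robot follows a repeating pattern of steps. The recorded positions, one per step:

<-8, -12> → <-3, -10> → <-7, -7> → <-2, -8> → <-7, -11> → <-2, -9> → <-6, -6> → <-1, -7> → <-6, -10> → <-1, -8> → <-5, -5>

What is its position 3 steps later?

Step-to-step displacements: <+5, +2>, <-4, +3>, <+5, -1>, <-5, -3>, <+5, +2>, <-4, +3>, <+5, -1>, <-5, -3>, <+5, +2>, <-4, +3> — a repeating cycle of length 4.
step 11: apply <+5, -1> → <0, -6>
step 12: apply <-5, -3> → <-5, -9>
step 13: apply <+5, +2> → <0, -7>

<0, -7>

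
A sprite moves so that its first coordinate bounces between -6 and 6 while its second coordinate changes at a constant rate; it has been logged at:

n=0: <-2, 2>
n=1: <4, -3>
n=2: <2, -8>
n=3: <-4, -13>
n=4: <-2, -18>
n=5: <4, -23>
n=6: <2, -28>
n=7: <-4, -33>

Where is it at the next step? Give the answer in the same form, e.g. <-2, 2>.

The first coordinate reflects between -6 and 6, moving 6 per step.
  step 8: -4 → -2
The second coordinate changes by -5 each step: at step 8 it is -38.

<-2, -38>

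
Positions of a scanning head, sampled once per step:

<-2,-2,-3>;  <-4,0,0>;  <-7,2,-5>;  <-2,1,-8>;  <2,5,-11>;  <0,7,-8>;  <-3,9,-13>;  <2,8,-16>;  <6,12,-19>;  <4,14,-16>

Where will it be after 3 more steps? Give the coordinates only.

<10,19,-27>

The moves between consecutive positions are <-2,+2,+3>, <-3,+2,-5>, <+5,-1,-3>, <+4,+4,-3>, <-2,+2,+3>, <-3,+2,-5>, <+5,-1,-3>, <+4,+4,-3>, <-2,+2,+3>; they repeat the 4-cycle [<-2,+2,+3>, <-3,+2,-5>, <+5,-1,-3>, <+4,+4,-3>].
step 10: apply <-3,+2,-5> → <1,16,-21>
step 11: apply <+5,-1,-3> → <6,15,-24>
step 12: apply <+4,+4,-3> → <10,19,-27>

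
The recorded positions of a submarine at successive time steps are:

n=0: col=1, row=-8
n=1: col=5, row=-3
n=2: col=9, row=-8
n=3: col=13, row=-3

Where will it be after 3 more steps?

col=25, row=-8

Col: linear, +4 per step → 25 at step 6.
Row: cycles through -8, -3 every 2 steps. Step 6 lands at position 0 of the cycle → -8.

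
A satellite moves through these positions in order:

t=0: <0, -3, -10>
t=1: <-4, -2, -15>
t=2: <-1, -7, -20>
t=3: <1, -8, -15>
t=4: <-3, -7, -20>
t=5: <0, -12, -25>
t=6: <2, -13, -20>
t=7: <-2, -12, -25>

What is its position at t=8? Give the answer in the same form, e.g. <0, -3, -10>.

<1, -17, -30>

Step-to-step displacements: <-4, +1, -5>, <+3, -5, -5>, <+2, -1, +5>, <-4, +1, -5>, <+3, -5, -5>, <+2, -1, +5>, <-4, +1, -5> — a repeating cycle of length 3.
step 8: apply <+3, -5, -5> → <1, -17, -30>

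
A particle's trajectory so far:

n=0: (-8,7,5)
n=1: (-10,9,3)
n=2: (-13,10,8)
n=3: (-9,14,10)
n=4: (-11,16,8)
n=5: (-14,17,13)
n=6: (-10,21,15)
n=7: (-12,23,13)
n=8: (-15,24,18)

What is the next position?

The moves between consecutive positions are (-2,+2,-2), (-3,+1,+5), (+4,+4,+2), (-2,+2,-2), (-3,+1,+5), (+4,+4,+2), (-2,+2,-2), (-3,+1,+5); they repeat the 3-cycle [(-2,+2,-2), (-3,+1,+5), (+4,+4,+2)].
step 9: apply (+4,+4,+2) → (-11,28,20)

(-11,28,20)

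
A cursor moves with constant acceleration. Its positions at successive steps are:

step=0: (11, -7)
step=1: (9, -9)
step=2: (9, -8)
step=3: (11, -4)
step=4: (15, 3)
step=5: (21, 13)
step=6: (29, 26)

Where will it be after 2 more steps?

(51, 61)

Taking differences between consecutive positions: (-2, -2), (+0, +1), (+2, +4), (+4, +7), (+6, +10), (+8, +13). These grow by (+2, +3) each step.
step 7: (29, 26) + (+10, +16) → (39, 42)
step 8: (39, 42) + (+12, +19) → (51, 61)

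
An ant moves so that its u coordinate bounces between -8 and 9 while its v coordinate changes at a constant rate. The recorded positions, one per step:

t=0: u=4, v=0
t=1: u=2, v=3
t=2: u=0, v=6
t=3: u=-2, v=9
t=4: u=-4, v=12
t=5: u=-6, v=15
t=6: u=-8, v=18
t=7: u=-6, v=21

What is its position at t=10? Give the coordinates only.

u=0, v=30

The u coordinate travels 2 per step and bounces off the walls at -8 and 9.
  step 8: -6 → -4
  step 9: -4 → -2
  step 10: -2 → 0
The v coordinate changes by +3 each step: at step 10 it is 30.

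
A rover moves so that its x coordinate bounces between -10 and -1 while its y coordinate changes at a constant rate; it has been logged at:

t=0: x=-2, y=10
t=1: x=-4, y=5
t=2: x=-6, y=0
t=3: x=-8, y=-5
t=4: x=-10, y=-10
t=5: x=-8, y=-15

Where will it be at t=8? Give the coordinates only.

x=-2, y=-30

The x coordinate reflects between -10 and -1, moving 2 per step.
  step 6: -8 → -6
  step 7: -6 → -4
  step 8: -4 → -2
The y coordinate changes by -5 each step: at step 8 it is -30.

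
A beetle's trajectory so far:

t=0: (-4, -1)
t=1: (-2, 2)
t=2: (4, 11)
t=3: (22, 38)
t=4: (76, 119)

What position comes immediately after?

(238, 362)

The jumps are (+2, +3), (+6, +9), (+18, +27), (+54, +81) — a geometric progression with ratio 3.
step 5: (76, 119) + (+162, +243) → (238, 362)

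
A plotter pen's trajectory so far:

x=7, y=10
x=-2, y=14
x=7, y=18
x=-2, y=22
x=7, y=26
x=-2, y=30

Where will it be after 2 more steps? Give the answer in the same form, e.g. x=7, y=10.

x=-2, y=38

The x coordinate repeats the cycle [7, -2] with period 2; step 7 mod 2 = 1, giving -2.
The y coordinate changes by +4 each step, so at step 7 it is 10 + 7·(4) = 38.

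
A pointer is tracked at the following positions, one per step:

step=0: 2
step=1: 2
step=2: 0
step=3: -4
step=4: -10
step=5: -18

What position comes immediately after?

-28

First differences are +0, -2, -4, -6, -8; their common second difference is -2 (constant acceleration).
step 6: -18 − 10 → -28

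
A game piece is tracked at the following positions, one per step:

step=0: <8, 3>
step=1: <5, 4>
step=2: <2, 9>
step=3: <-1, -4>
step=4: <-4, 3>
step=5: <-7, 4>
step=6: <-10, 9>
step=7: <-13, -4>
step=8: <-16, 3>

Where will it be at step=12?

First: linear, -3 per step → -28 at step 12.
Second: cycles through 3, 4, 9, -4 every 4 steps. Step 12 lands at position 0 of the cycle → 3.

<-28, 3>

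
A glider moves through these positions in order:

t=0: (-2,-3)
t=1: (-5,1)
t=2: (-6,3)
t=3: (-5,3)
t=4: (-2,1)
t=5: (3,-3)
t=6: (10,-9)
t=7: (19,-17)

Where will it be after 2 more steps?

Taking differences between consecutive positions: (-3,+4), (-1,+2), (+1,+0), (+3,-2), (+5,-4), (+7,-6), (+9,-8). These grow by (+2,-2) each step.
step 8: (19,-17) + (+11,-10) → (30,-27)
step 9: (30,-27) + (+13,-12) → (43,-39)

(43,-39)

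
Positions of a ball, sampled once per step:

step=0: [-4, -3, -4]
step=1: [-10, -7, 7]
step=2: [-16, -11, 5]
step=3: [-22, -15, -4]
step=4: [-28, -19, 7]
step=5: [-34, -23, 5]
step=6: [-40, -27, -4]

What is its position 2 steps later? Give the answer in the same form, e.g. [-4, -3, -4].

[-52, -35, 5]

The first coordinate changes by -6 each step, so at step 8 it is -4 + 8·(-6) = -52.
The second coordinate changes by -4 each step, so at step 8 it is -3 + 8·(-4) = -35.
The third coordinate repeats the cycle [-4, 7, 5] with period 3; step 8 mod 3 = 2, giving 5.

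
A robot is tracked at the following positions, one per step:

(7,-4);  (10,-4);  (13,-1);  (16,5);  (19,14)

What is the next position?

Successive displacements: (+3,+0), (+3,+3), (+3,+6), (+3,+9) — each changes by (+0,+3).
step 5: (19,14) + (+3,+12) → (22,26)

(22,26)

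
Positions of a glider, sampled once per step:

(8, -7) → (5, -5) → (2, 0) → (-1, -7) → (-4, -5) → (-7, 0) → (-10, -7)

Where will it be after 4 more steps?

(-22, -5)

The first coordinate changes by -3 each step, so at step 10 it is 8 + 10·(-3) = -22.
The second coordinate repeats the cycle [-7, -5, 0] with period 3; step 10 mod 3 = 1, giving -5.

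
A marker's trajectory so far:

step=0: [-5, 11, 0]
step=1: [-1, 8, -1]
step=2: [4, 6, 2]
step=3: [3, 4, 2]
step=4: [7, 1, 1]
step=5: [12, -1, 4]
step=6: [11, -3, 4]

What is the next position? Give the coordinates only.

[15, -6, 3]

Differencing gives [+4, -3, -1], [+5, -2, +3], [-1, -2, +0], [+4, -3, -1], [+5, -2, +3], [-1, -2, +0]. This is the pattern [+4, -3, -1], [+5, -2, +3], [-1, -2, +0] repeated.
step 7: apply [+4, -3, -1] → [15, -6, 3]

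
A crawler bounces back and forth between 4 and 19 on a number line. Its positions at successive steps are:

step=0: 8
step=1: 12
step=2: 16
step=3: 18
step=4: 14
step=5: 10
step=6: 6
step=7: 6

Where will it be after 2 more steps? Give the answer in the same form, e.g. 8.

14

The value reflects between 4 and 19, moving 4 per step.
  step 8: 6 → 10
  step 9: 10 → 14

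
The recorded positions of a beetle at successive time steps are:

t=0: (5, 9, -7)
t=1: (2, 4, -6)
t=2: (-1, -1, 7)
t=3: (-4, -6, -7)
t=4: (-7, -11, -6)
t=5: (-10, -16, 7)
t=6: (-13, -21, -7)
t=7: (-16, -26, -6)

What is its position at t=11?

The first coordinate changes by -3 each step, so at step 11 it is 5 + 11·(-3) = -28.
The second coordinate changes by -5 each step, so at step 11 it is 9 + 11·(-5) = -46.
The third coordinate repeats the cycle [-7, -6, 7] with period 3; step 11 mod 3 = 2, giving 7.

(-28, -46, 7)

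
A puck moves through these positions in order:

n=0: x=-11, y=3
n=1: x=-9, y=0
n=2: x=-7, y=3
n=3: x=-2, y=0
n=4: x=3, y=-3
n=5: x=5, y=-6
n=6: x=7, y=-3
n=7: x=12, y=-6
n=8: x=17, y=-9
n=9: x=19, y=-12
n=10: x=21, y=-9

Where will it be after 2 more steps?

x=31, y=-15

Step-to-step displacements: (+2, -3), (+2, +3), (+5, -3), (+5, -3), (+2, -3), (+2, +3), (+5, -3), (+5, -3), (+2, -3), (+2, +3) — a repeating cycle of length 4.
step 11: apply (+5, -3) → x=26, y=-12
step 12: apply (+5, -3) → x=31, y=-15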